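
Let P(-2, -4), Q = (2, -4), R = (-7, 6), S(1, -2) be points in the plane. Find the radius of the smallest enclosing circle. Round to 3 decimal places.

The minimum enclosing circle of a finite set is fixed by two of the points (as a diameter) or three (as a circumcircle).
The farthest pair is Q–R with squared distance 181. The circle on this segment as diameter has centre (-2.5, 1) and r² = 181/4 = 45.25.
Check P: distance² to centre = 25.25 ≤ 45.25, so it lies inside.
All remaining points lie in this disk, and no smaller disk contains both endpoints, so this is the minimum enclosing circle.
r = √(45.25) ≈ 6.727.

6.727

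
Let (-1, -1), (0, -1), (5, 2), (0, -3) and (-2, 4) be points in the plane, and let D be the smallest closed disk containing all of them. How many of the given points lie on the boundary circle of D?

The minimum enclosing circle of a finite set is fixed by two of the points (as a diameter) or three (as a circumcircle).
The minimum enclosing circle is determined by three boundary points: (5, 2), (0, -3), (-2, 4).
Their circumcentre is (17/18, 19/18) with r² = 2809/162.
The farthest remaining point (-1, -1) is at distance² 1297/162 ≤ 2809/162.
The points at distance exactly r from the centre are (5, 2), (0, -3), (-2, 4) — 3 points.

3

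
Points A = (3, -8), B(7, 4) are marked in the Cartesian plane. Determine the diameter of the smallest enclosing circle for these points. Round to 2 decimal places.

12.65

The smallest circle enclosing two points has them as diameter endpoints.
Centre = midpoint = (5, -2); r² = |AB|²/4 = 160/4 = 40.
Diameter = 2r = 2√40 ≈ 12.65.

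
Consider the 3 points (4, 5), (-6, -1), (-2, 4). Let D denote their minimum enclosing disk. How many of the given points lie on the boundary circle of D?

2

Call the three points A, B, C in the order given.
Side lengths²: AB² = 136, AC² = 37, BC² = 41.
Since AB² = 136 ≥ 41 + 37 = 78, the angle opposite AB is not acute, so the smallest enclosing circle has AB as diameter.
Centre = midpoint of AB = (-1, 2), r² = 136/4 = 34.
The points at distance exactly r from the centre are (4, 5), (-6, -1) — 2 points.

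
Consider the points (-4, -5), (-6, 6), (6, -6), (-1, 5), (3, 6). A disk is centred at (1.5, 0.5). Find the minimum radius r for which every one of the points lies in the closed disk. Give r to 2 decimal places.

9.30

The required radius is the distance from (1.5, 0.5) to the farthest point.
Squared distances: 60.5, 86.5, 62.5, 26.5, 32.5.
Maximum is 86.5, attained at (-6, 6).
r = √(86.5) ≈ 9.30.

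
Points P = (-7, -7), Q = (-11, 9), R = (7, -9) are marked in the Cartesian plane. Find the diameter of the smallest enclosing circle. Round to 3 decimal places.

25.456

Side lengths²: PQ² = 272, PR² = 200, QR² = 648.
Since QR² = 648 ≥ 272 + 200 = 472, the angle opposite QR is not acute, so the smallest enclosing circle has QR as diameter.
Centre = midpoint of QR = (-2, 0), r² = 648/4 = 162.
Diameter = 2r = 2√162 ≈ 25.456.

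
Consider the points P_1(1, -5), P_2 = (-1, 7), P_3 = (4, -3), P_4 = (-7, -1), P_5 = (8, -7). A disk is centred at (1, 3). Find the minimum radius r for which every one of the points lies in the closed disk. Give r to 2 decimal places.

The required radius is the distance from (1, 3) to the farthest point.
Squared distances: 64, 20, 45, 80, 149.
Maximum is 149, attained at P_5.
r = √149 ≈ 12.21.

12.21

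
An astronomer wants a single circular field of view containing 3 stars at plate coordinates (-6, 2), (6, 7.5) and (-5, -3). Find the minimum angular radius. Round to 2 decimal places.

7.60

Call the three points A, B, C in the order given.
Side lengths²: AB² = 174.25, AC² = 26, BC² = 231.25.
Since BC² = 231.25 ≥ 174.25 + 26 = 200.25, the angle opposite BC is not acute, so the smallest enclosing circle has BC as diameter.
Centre = midpoint of BC = (0.5, 2.25), r² = 231.25/4 = 57.8125.
r = √(57.8125) ≈ 7.60.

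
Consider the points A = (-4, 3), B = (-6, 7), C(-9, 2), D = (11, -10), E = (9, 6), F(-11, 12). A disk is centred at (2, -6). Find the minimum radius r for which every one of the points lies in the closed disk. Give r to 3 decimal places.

22.204

The required radius is the distance from (2, -6) to the farthest point.
Squared distances: 117, 233, 185, 97, 193, 493.
Maximum is 493, attained at F.
r = √493 ≈ 22.204.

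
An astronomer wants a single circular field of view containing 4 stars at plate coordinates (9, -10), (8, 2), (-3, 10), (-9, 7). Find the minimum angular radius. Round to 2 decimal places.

By Welzl's lemma the MEC is supported by two points (diametrically opposite) or three points (on a circumcircle).
The farthest pair is (9, -10)–(-9, 7) with squared distance 613. The circle on this segment as diameter has centre (0, -1.5) and r² = 613/4 = 153.25.
Check (8, 2): distance² to centre = 76.25 ≤ 153.25, so it lies inside.
All remaining points lie in this disk, and no smaller disk contains both endpoints, so this is the minimum enclosing circle.
r = √(153.25) ≈ 12.38.

12.38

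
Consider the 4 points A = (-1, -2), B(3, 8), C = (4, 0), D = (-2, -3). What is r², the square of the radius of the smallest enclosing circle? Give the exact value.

The minimum enclosing circle of a finite set is fixed by two of the points (as a diameter) or three (as a circumcircle).
The farthest pair is B–D with squared distance 146. The circle on this segment as diameter has centre (0.5, 2.5) and r² = 146/4 = 36.5.
Check A: distance² to centre = 22.5 ≤ 36.5, so it lies inside.
All remaining points lie in this disk, and no smaller disk contains both endpoints, so this is the minimum enclosing circle.

36.5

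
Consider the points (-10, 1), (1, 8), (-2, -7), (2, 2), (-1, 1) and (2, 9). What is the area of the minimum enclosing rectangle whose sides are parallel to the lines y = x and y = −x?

160

In coordinates u = x + y, v = x − y the rectangle is axis-aligned; the map (x,y)→(u,v) scales areas by 2.
u-values: -9, 9, -9, 4, 0, 11; range = 11 − (-9) = 20.
v-values: -11, -7, 5, 0, -2, -7; range = 5 − (-11) = 16.
Area = (20 × 16) / 2 = 160.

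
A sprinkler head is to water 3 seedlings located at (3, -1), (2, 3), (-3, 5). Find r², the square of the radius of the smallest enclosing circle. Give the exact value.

Call the three points A, B, C in the order given.
Side lengths²: AB² = 17, AC² = 72, BC² = 29.
Since AC² = 72 ≥ 29 + 17 = 46, the angle opposite AC is not acute, so the smallest enclosing circle has AC as diameter.
Centre = midpoint of AC = (0, 2), r² = 72/4 = 18.

18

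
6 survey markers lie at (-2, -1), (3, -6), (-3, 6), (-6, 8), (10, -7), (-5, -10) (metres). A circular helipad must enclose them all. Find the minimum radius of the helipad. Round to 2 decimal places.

The minimum enclosing circle of a finite set is fixed by two of the points (as a diameter) or three (as a circumcircle).
The minimum enclosing circle is determined by three boundary points: (-6, 8), (10, -7), (-5, -10).
Their circumcentre is (13/14, -9/14) with r² = 12025/98.
The farthest remaining point (-3, 6) is at distance² 5837/98 ≤ 12025/98.
r = √(12025/98) ≈ 11.08.

11.08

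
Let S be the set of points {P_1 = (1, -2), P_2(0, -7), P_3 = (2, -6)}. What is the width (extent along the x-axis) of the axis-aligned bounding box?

2

max x = 2, min x = 0, so width = 2.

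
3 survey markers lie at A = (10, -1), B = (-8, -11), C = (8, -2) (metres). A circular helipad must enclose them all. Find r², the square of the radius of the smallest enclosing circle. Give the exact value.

106

Side lengths²: AB² = 424, AC² = 5, BC² = 337.
Since AB² = 424 ≥ 337 + 5 = 342, the angle opposite AB is not acute, so the smallest enclosing circle has AB as diameter.
Centre = midpoint of AB = (1, -6), r² = 424/4 = 106.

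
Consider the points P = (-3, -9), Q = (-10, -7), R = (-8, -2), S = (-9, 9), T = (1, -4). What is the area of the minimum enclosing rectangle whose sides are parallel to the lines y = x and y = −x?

In coordinates u = x + y, v = x − y the rectangle is axis-aligned; the map (x,y)→(u,v) scales areas by 2.
u-values: -12, -17, -10, 0, -3; range = 0 − (-17) = 17.
v-values: 6, -3, -6, -18, 5; range = 6 − (-18) = 24.
Area = (17 × 24) / 2 = 204.

204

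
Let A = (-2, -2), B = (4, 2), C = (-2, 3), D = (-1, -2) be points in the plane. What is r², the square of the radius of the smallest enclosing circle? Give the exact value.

481/36

A smallest enclosing disk is always determined by at most three of the input points on its boundary.
The minimum enclosing circle is determined by three boundary points: A, B, C.
Their circumcentre is (2/3, 0.5) with r² = 481/36.
The farthest remaining point D is at distance² 325/36 ≤ 481/36.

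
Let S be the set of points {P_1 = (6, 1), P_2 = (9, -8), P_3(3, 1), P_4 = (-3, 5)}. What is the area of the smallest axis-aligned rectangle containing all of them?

x ranges over [-3, 9], width 12.
y ranges over [-8, 5], height 13.
Area = 12 × 13 = 156.

156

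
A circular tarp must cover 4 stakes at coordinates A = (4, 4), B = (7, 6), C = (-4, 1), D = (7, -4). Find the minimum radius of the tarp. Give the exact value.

73/11

The minimum enclosing circle is determined by three boundary points: B, C, D.
Their circumcentre is (29/11, 1) with r² = 5329/121.
The farthest remaining point A is at distance² 1314/121 ≤ 5329/121.
r = √(5329/121) = 73/11.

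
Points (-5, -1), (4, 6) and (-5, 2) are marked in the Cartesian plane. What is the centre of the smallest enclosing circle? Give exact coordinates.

(-0.5, 2.5)

Call the three points A, B, C in the order given.
Side lengths²: AB² = 130, AC² = 9, BC² = 97.
Since AB² = 130 ≥ 97 + 9 = 106, the angle opposite AB is not acute, so the smallest enclosing circle has AB as diameter.
Centre = midpoint of AB = (-0.5, 2.5), r² = 130/4 = 32.5.
Centre = (-0.5, 2.5).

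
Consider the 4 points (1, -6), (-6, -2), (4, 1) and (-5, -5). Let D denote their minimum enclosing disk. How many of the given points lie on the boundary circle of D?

3

A smallest enclosing disk is always determined by at most three of the input points on its boundary.
The minimum enclosing circle is determined by three boundary points: (-6, -2), (4, 1), (-5, -5).
Their circumcentre is (-13/22, -41/22) with r² = 7085/242.
The farthest remaining point (1, -6) is at distance² 4753/242 ≤ 7085/242.
The points at distance exactly r from the centre are (-6, -2), (4, 1), (-5, -5) — 3 points.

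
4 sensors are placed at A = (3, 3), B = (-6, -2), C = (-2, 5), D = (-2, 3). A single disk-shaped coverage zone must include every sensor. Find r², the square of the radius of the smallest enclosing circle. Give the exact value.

26.5

By Welzl's lemma the MEC is supported by two points (diametrically opposite) or three points (on a circumcircle).
The farthest pair is A–B with squared distance 106. The circle on this segment as diameter has centre (-1.5, 0.5) and r² = 106/4 = 26.5.
Check C: distance² to centre = 20.5 ≤ 26.5, so it lies inside.
All remaining points lie in this disk, and no smaller disk contains both endpoints, so this is the minimum enclosing circle.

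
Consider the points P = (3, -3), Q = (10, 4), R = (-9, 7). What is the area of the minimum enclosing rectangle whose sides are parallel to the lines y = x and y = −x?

In coordinates u = x + y, v = x − y the rectangle is axis-aligned; the map (x,y)→(u,v) scales areas by 2.
u-values: 0, 14, -2; range = 14 − (-2) = 16.
v-values: 6, 6, -16; range = 6 − (-16) = 22.
Area = (16 × 22) / 2 = 176.

176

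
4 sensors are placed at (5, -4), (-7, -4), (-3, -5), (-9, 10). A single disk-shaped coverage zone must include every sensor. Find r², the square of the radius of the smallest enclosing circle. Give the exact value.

98

By Welzl's lemma the MEC is supported by two points (diametrically opposite) or three points (on a circumcircle).
The farthest pair is (5, -4)–(-9, 10) with squared distance 392. The circle on this segment as diameter has centre (-2, 3) and r² = 392/4 = 98.
Check (-7, -4): distance² to centre = 74 ≤ 98, so it lies inside.
All remaining points lie in this disk, and no smaller disk contains both endpoints, so this is the minimum enclosing circle.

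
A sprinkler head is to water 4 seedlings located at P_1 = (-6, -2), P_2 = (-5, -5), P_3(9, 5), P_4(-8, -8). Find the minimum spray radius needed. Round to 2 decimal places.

10.70

A smallest enclosing disk is always determined by at most three of the input points on its boundary.
The farthest pair is P_3–P_4 with squared distance 458. The circle on this segment as diameter has centre (0.5, -1.5) and r² = 458/4 = 114.5.
Check P_1: distance² to centre = 42.5 ≤ 114.5, so it lies inside.
All remaining points lie in this disk, and no smaller disk contains both endpoints, so this is the minimum enclosing circle.
r = √(114.5) ≈ 10.70.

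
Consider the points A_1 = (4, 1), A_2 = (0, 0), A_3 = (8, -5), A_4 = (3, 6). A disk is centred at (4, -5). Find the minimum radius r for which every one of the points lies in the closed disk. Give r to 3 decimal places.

The required radius is the distance from (4, -5) to the farthest point.
Squared distances: 36, 41, 16, 122.
Maximum is 122, attained at A_4.
r = √122 ≈ 11.045.

11.045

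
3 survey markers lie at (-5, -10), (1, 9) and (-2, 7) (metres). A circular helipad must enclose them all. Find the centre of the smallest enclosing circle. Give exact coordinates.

(-2, -0.5)

Call the three points A, B, C in the order given.
Side lengths²: AB² = 397, AC² = 298, BC² = 13.
Since AB² = 397 ≥ 298 + 13 = 311, the angle opposite AB is not acute, so the smallest enclosing circle has AB as diameter.
Centre = midpoint of AB = (-2, -0.5), r² = 397/4 = 99.25.
Centre = (-2, -0.5).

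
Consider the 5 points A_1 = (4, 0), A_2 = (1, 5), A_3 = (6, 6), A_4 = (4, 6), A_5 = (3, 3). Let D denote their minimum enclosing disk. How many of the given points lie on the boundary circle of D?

By Welzl's lemma the MEC is supported by two points (diametrically opposite) or three points (on a circumcircle).
The minimum enclosing circle is determined by three boundary points: A_1, A_2, A_3.
Their circumcentre is (55/14, 47/14) with r² = 1105/98.
The farthest remaining point A_4 is at distance² 685/98 ≤ 1105/98.
The points at distance exactly r from the centre are A_1, A_2, A_3 — 3 points.

3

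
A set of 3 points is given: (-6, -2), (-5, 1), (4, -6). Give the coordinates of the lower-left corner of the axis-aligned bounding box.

x-range [-6, 4], y-range [-6, 1].
The lower-left corner is (-6, -6).

(-6, -6)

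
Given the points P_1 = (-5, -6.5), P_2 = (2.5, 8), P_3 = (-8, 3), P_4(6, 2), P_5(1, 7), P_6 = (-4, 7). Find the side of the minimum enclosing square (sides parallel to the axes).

14.5

The bounding box has width 14 and height 14.5.
An axis-aligned square enclosing the set must have side ≥ max(width, height).
So the minimum side is max(14, 14.5) = 14.5.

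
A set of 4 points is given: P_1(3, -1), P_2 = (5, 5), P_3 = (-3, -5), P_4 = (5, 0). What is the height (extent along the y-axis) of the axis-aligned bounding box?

10

max y = 5, min y = -5, so height = 10.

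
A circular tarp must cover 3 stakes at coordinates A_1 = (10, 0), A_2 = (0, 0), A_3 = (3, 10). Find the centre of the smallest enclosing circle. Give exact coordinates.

Side lengths²: A_1A_2² = 100, A_1A_3² = 149, A_2A_3² = 109.
Since A_1A_3² = 149 < 109 + 100 = 209, the triangle is acute, so the smallest enclosing circle is the circumcircle.
Circumcentre = (5, 3.95), r² = 40.6025.
Centre = (5, 3.95).

(5, 3.95)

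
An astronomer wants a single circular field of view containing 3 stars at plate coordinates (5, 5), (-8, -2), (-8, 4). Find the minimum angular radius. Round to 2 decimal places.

7.38

Call the three points A, B, C in the order given.
Side lengths²: AB² = 218, AC² = 170, BC² = 36.
Since AB² = 218 ≥ 170 + 36 = 206, the angle opposite AB is not acute, so the smallest enclosing circle has AB as diameter.
Centre = midpoint of AB = (-1.5, 1.5), r² = 218/4 = 54.5.
r = √(54.5) ≈ 7.38.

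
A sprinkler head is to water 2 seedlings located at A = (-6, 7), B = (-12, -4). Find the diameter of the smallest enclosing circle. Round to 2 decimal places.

12.53

The smallest circle enclosing two points has them as diameter endpoints.
Centre = midpoint = (-9, 1.5); r² = |AB|²/4 = 157/4 = 39.25.
Diameter = 2r = 2√(39.25) ≈ 12.53.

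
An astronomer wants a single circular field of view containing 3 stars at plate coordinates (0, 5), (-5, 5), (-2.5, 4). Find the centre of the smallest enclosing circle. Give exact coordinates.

(-2.5, 5)

Call the three points A, B, C in the order given.
Side lengths²: AB² = 25, AC² = 7.25, BC² = 7.25.
Since AB² = 25 ≥ 7.25 + 7.25 = 14.5, the angle opposite AB is not acute, so the smallest enclosing circle has AB as diameter.
Centre = midpoint of AB = (-2.5, 5), r² = 25/4 = 6.25.
Centre = (-2.5, 5).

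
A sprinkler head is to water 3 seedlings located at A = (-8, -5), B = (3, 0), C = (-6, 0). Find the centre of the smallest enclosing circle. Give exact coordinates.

(-2.5, -2.5)

Side lengths²: AB² = 146, AC² = 29, BC² = 81.
Since AB² = 146 ≥ 81 + 29 = 110, the angle opposite AB is not acute, so the smallest enclosing circle has AB as diameter.
Centre = midpoint of AB = (-2.5, -2.5), r² = 146/4 = 36.5.
Centre = (-2.5, -2.5).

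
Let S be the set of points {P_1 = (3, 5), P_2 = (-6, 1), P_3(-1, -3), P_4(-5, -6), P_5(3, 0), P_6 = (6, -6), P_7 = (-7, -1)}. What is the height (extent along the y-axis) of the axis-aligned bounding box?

11

max y = 5, min y = -6, so height = 11.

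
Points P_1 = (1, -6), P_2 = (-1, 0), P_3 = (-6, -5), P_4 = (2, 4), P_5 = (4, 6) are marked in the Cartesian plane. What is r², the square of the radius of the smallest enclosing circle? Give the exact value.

55.25

By Welzl's lemma the MEC is supported by two points (diametrically opposite) or three points (on a circumcircle).
The farthest pair is P_3–P_5 with squared distance 221. The circle on this segment as diameter has centre (-1, 0.5) and r² = 221/4 = 55.25.
Check P_1: distance² to centre = 46.25 ≤ 55.25, so it lies inside.
All remaining points lie in this disk, and no smaller disk contains both endpoints, so this is the minimum enclosing circle.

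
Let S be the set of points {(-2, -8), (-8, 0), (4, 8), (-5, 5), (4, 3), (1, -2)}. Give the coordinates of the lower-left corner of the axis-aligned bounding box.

(-8, -8)

x-range [-8, 4], y-range [-8, 8].
The lower-left corner is (-8, -8).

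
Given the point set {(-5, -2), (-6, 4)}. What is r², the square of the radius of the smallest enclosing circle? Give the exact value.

The smallest circle enclosing two points has them as diameter endpoints.
Centre = midpoint = (-5.5, 1); r² = |(-5, -2)−(-6, 4)|²/4 = 37/4 = 9.25.

9.25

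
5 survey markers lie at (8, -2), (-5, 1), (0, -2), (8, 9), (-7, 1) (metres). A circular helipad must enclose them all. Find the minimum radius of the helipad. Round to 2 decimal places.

8.67

The minimum enclosing circle is determined by three boundary points: (8, -2), (8, 9), (-7, 1).
Their circumcentre is (1.3, 3.5) with r² = 75.14.
The farthest remaining point (-5, 1) is at distance² 45.94 ≤ 75.14.
r = √(75.14) ≈ 8.67.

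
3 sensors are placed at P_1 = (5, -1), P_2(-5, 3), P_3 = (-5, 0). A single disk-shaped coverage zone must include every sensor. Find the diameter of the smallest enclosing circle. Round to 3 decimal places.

10.770

Side lengths²: P_1P_2² = 116, P_1P_3² = 101, P_2P_3² = 9.
Since P_1P_2² = 116 ≥ 101 + 9 = 110, the angle opposite P_1P_2 is not acute, so the smallest enclosing circle has P_1P_2 as diameter.
Centre = midpoint of P_1P_2 = (0, 1), r² = 116/4 = 29.
Diameter = 2r = 2√29 ≈ 10.770.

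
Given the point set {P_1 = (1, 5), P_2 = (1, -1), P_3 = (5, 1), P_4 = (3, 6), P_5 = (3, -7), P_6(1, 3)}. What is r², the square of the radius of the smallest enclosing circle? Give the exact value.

42.25

The minimum enclosing circle of a finite set is fixed by two of the points (as a diameter) or three (as a circumcircle).
The farthest pair is P_4–P_5 with squared distance 169. The circle on this segment as diameter has centre (3, -0.5) and r² = 169/4 = 42.25.
Check P_1: distance² to centre = 34.25 ≤ 42.25, so it lies inside.
All remaining points lie in this disk, and no smaller disk contains both endpoints, so this is the minimum enclosing circle.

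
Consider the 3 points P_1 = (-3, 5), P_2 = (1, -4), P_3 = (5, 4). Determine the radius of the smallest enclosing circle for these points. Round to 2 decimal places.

Side lengths²: P_1P_2² = 97, P_1P_3² = 65, P_2P_3² = 80.
Since P_1P_2² = 97 < 80 + 65 = 145, the triangle is acute, so the smallest enclosing circle is the circumcircle.
Circumcentre = (10/17, 41/34), r² = 31525/1156.
r = √(31525/1156) ≈ 5.22.

5.22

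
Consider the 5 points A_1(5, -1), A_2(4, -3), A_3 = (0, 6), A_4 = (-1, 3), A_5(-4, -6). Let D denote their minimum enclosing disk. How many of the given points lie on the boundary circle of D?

3

A smallest enclosing disk is always determined by at most three of the input points on its boundary.
The minimum enclosing circle is determined by three boundary points: A_1, A_3, A_5.
Their circumcentre is (-29/22, -5/22) with r² = 9805/242.
The farthest remaining point A_2 is at distance² 8705/242 ≤ 9805/242.
The points at distance exactly r from the centre are A_1, A_3, A_5 — 3 points.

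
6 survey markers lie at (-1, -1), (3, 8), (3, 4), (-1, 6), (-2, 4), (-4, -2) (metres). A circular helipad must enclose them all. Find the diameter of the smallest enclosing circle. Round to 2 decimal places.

By Welzl's lemma the MEC is supported by two points (diametrically opposite) or three points (on a circumcircle).
The farthest pair is (3, 8)–(-4, -2) with squared distance 149. The circle on this segment as diameter has centre (-0.5, 3) and r² = 149/4 = 37.25.
Check (-1, -1): distance² to centre = 16.25 ≤ 37.25, so it lies inside.
All remaining points lie in this disk, and no smaller disk contains both endpoints, so this is the minimum enclosing circle.
Diameter = 2r = 2√(37.25) ≈ 12.21.

12.21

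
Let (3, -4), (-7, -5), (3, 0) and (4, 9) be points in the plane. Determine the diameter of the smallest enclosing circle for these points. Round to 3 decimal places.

17.804

By Welzl's lemma the MEC is supported by two points (diametrically opposite) or three points (on a circumcircle).
The farthest pair is (-7, -5)–(4, 9) with squared distance 317. The circle on this segment as diameter has centre (-1.5, 2) and r² = 317/4 = 79.25.
Check (3, -4): distance² to centre = 56.25 ≤ 79.25, so it lies inside.
All remaining points lie in this disk, and no smaller disk contains both endpoints, so this is the minimum enclosing circle.
Diameter = 2r = 2√(79.25) ≈ 17.804.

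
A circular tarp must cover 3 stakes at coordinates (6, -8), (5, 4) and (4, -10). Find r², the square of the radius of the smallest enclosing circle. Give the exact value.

49.25

Call the three points A, B, C in the order given.
Side lengths²: AB² = 145, AC² = 8, BC² = 197.
Since BC² = 197 ≥ 145 + 8 = 153, the angle opposite BC is not acute, so the smallest enclosing circle has BC as diameter.
Centre = midpoint of BC = (4.5, -3), r² = 197/4 = 49.25.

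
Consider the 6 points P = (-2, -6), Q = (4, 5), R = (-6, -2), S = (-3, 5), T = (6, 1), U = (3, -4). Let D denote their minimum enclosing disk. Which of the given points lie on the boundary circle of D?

The minimum enclosing circle of a finite set is fixed by two of the points (as a diameter) or three (as a circumcircle).
The minimum enclosing circle is determined by three boundary points: P, Q, R.
Their circumcentre is (1/34, 1/34) with r² = 23393/578.
The farthest remaining point T is at distance² 21149/578 ≤ 23393/578.
The points at distance exactly r from the centre are P, Q, R — 3 points.

P, Q, R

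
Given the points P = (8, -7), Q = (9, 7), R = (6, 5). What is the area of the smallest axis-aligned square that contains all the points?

The bounding box has width 3 and height 14.
An axis-aligned square enclosing the set must have side ≥ max(width, height).
So the minimum side is max(3, 14) = 14.
Area = 14² = 196.

196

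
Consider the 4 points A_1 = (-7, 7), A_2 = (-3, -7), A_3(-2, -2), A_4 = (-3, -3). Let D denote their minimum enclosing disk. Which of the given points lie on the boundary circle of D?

The farthest pair is A_1–A_2 with squared distance 212. The circle on this segment as diameter has centre (-5, 0) and r² = 212/4 = 53.
Check A_3: distance² to centre = 13 ≤ 53, so it lies inside.
All remaining points lie in this disk, and no smaller disk contains both endpoints, so this is the minimum enclosing circle.
The points at distance exactly r from the centre are A_1, A_2 — 2 points.

A_1, A_2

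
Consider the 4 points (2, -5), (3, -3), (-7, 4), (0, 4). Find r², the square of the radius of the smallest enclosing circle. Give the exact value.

The farthest pair is (2, -5)–(-7, 4) with squared distance 162. The circle on this segment as diameter has centre (-2.5, -0.5) and r² = 162/4 = 40.5.
Check (3, -3): distance² to centre = 36.5 ≤ 40.5, so it lies inside.
All remaining points lie in this disk, and no smaller disk contains both endpoints, so this is the minimum enclosing circle.

40.5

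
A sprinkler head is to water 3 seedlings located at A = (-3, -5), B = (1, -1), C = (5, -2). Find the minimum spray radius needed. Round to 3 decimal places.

Side lengths²: AB² = 32, AC² = 73, BC² = 17.
Since AC² = 73 ≥ 32 + 17 = 49, the angle opposite AC is not acute, so the smallest enclosing circle has AC as diameter.
Centre = midpoint of AC = (1, -3.5), r² = 73/4 = 18.25.
r = √(18.25) ≈ 4.272.

4.272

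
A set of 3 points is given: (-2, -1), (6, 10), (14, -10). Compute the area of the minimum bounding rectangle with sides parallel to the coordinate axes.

x ranges over [-2, 14], width 16.
y ranges over [-10, 10], height 20.
Area = 16 × 20 = 320.

320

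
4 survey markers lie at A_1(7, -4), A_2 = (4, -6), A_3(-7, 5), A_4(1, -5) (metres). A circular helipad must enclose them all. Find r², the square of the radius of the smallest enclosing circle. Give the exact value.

69.25

By Welzl's lemma the MEC is supported by two points (diametrically opposite) or three points (on a circumcircle).
The farthest pair is A_1–A_3 with squared distance 277. The circle on this segment as diameter has centre (0, 0.5) and r² = 277/4 = 69.25.
Check A_2: distance² to centre = 58.25 ≤ 69.25, so it lies inside.
All remaining points lie in this disk, and no smaller disk contains both endpoints, so this is the minimum enclosing circle.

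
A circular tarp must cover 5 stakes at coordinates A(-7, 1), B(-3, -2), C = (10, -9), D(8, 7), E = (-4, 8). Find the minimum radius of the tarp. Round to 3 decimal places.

11.011

A smallest enclosing disk is always determined by at most three of the input points on its boundary.
The farthest pair is C–E with squared distance 485. The circle on this segment as diameter has centre (3, -0.5) and r² = 485/4 = 121.25.
Check A: distance² to centre = 102.25 ≤ 121.25, so it lies inside.
All remaining points lie in this disk, and no smaller disk contains both endpoints, so this is the minimum enclosing circle.
r = √(121.25) ≈ 11.011.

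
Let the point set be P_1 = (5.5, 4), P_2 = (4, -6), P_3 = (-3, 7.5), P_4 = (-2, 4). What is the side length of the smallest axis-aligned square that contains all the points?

13.5

The bounding box has width 8.5 and height 13.5.
An axis-aligned square enclosing the set must have side ≥ max(width, height).
So the minimum side is max(8.5, 13.5) = 13.5.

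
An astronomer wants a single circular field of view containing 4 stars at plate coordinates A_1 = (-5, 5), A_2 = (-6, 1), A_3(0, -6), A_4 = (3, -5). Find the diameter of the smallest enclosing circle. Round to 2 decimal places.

The farthest pair is A_1–A_4 with squared distance 164. The circle on this segment as diameter has centre (-1, 0) and r² = 164/4 = 41.
Check A_2: distance² to centre = 26 ≤ 41, so it lies inside.
All remaining points lie in this disk, and no smaller disk contains both endpoints, so this is the minimum enclosing circle.
Diameter = 2r = 2√41 ≈ 12.81.

12.81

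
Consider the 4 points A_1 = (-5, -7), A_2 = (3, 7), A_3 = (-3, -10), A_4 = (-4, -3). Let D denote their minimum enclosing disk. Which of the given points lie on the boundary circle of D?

The minimum enclosing circle of a finite set is fixed by two of the points (as a diameter) or three (as a circumcircle).
The farthest pair is A_2–A_3 with squared distance 325. The circle on this segment as diameter has centre (0, -1.5) and r² = 325/4 = 81.25.
Check A_1: distance² to centre = 55.25 ≤ 81.25, so it lies inside.
All remaining points lie in this disk, and no smaller disk contains both endpoints, so this is the minimum enclosing circle.
The points at distance exactly r from the centre are A_2, A_3 — 2 points.

A_2, A_3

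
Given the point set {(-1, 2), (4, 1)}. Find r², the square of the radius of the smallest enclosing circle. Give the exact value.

The smallest circle enclosing two points has them as diameter endpoints.
Centre = midpoint = (1.5, 1.5); r² = |(-1, 2)−(4, 1)|²/4 = 26/4 = 6.5.

6.5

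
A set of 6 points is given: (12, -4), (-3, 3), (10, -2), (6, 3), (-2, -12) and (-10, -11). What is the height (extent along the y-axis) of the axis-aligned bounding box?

max y = 3, min y = -12, so height = 15.

15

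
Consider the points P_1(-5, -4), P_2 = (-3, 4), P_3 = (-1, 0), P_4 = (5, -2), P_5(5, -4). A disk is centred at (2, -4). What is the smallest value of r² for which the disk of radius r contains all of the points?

89

The required radius is the distance from (2, -4) to the farthest point.
Squared distances: 49, 89, 25, 13, 9.
Maximum is 89, attained at P_2.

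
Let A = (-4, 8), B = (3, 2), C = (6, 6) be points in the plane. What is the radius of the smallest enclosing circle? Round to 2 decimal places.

Side lengths²: AB² = 85, AC² = 104, BC² = 25.
Since AC² = 104 < 85 + 25 = 110, the triangle is acute, so the smallest enclosing circle is the circumcircle.
Circumcentre = (43/46, 307/46), r² = 27625/1058.
r = √(27625/1058) ≈ 5.11.

5.11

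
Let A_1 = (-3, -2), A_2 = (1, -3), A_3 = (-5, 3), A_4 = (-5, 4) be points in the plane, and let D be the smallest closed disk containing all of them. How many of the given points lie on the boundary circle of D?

2

The minimum enclosing circle of a finite set is fixed by two of the points (as a diameter) or three (as a circumcircle).
The farthest pair is A_2–A_4 with squared distance 85. The circle on this segment as diameter has centre (-2, 0.5) and r² = 85/4 = 21.25.
Check A_1: distance² to centre = 7.25 ≤ 21.25, so it lies inside.
All remaining points lie in this disk, and no smaller disk contains both endpoints, so this is the minimum enclosing circle.
The points at distance exactly r from the centre are A_2, A_4 — 2 points.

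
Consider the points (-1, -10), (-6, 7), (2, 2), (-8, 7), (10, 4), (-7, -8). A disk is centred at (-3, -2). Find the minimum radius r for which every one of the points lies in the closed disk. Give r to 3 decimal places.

The required radius is the distance from (-3, -2) to the farthest point.
Squared distances: 68, 90, 41, 106, 205, 52.
Maximum is 205, attained at (10, 4).
r = √205 ≈ 14.318.

14.318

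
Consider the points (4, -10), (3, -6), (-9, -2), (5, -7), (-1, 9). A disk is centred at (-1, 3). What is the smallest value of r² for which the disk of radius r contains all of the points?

The required radius is the distance from (-1, 3) to the farthest point.
Squared distances: 194, 97, 89, 136, 36.
Maximum is 194, attained at (4, -10).

194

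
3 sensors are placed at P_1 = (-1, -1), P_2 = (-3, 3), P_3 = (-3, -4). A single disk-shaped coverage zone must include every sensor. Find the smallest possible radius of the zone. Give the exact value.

Side lengths²: P_1P_2² = 20, P_1P_3² = 13, P_2P_3² = 49.
Since P_2P_3² = 49 ≥ 20 + 13 = 33, the angle opposite P_2P_3 is not acute, so the smallest enclosing circle has P_2P_3 as diameter.
Centre = midpoint of P_2P_3 = (-3, -0.5), r² = 49/4 = 12.25.
r = √(12.25) = 3.5.

3.5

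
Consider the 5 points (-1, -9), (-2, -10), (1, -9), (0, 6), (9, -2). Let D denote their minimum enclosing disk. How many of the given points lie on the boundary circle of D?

By Welzl's lemma the MEC is supported by two points (diametrically opposite) or three points (on a circumcircle).
The minimum enclosing circle is determined by three boundary points: (-2, -10), (0, 6), (9, -2).
Their circumcentre is (0.75, -2.21875) with r² = 68.1103515625.
The farthest remaining point (-1, -9) is at distance² 49.0478515625 ≤ 68.1103515625.
The points at distance exactly r from the centre are (-2, -10), (0, 6), (9, -2) — 3 points.

3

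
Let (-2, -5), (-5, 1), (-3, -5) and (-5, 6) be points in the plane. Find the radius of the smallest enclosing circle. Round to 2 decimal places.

The minimum enclosing circle of a finite set is fixed by two of the points (as a diameter) or three (as a circumcircle).
The farthest pair is (-2, -5)–(-5, 6) with squared distance 130. The circle on this segment as diameter has centre (-3.5, 0.5) and r² = 130/4 = 32.5.
Check (-5, 1): distance² to centre = 2.5 ≤ 32.5, so it lies inside.
All remaining points lie in this disk, and no smaller disk contains both endpoints, so this is the minimum enclosing circle.
r = √(32.5) ≈ 5.70.

5.70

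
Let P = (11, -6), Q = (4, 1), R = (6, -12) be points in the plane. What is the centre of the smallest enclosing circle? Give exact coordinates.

Side lengths²: PQ² = 98, PR² = 61, QR² = 173.
Since QR² = 173 ≥ 98 + 61 = 159, the angle opposite QR is not acute, so the smallest enclosing circle has QR as diameter.
Centre = midpoint of QR = (5, -5.5), r² = 173/4 = 43.25.
Centre = (5, -5.5).

(5, -5.5)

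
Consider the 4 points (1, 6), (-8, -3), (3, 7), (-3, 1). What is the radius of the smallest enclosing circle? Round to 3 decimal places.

7.433

The minimum enclosing circle of a finite set is fixed by two of the points (as a diameter) or three (as a circumcircle).
The farthest pair is (-8, -3)–(3, 7) with squared distance 221. The circle on this segment as diameter has centre (-2.5, 2) and r² = 221/4 = 55.25.
Check (1, 6): distance² to centre = 28.25 ≤ 55.25, so it lies inside.
All remaining points lie in this disk, and no smaller disk contains both endpoints, so this is the minimum enclosing circle.
r = √(55.25) ≈ 7.433.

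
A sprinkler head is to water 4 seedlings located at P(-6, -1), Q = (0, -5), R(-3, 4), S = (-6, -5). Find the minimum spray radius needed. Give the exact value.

5

The minimum enclosing circle of a finite set is fixed by two of the points (as a diameter) or three (as a circumcircle).
The minimum enclosing circle is determined by three boundary points: Q, R, S.
Their circumcentre is (-3, -1) with r² = 25.
The farthest remaining point P is at distance² 9 ≤ 25.
r = √25 = 5.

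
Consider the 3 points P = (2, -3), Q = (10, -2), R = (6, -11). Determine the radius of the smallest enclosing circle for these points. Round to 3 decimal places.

5.222

Side lengths²: PQ² = 65, PR² = 80, QR² = 97.
Since QR² = 97 < 80 + 65 = 145, the triangle is acute, so the smallest enclosing circle is the circumcircle.
Circumcentre = (109/17, -197/34), r² = 31525/1156.
r = √(31525/1156) ≈ 5.222.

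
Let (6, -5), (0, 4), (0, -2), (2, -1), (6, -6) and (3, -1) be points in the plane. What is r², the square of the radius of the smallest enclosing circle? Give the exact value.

By Welzl's lemma the MEC is supported by two points (diametrically opposite) or three points (on a circumcircle).
The farthest pair is (0, 4)–(6, -6) with squared distance 136. The circle on this segment as diameter has centre (3, -1) and r² = 136/4 = 34.
Check (6, -5): distance² to centre = 25 ≤ 34, so it lies inside.
All remaining points lie in this disk, and no smaller disk contains both endpoints, so this is the minimum enclosing circle.

34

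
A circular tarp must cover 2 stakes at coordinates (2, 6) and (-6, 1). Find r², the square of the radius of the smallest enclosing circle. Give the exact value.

22.25

The smallest circle enclosing two points has them as diameter endpoints.
Centre = midpoint = (-2, 3.5); r² = |(2, 6)−(-6, 1)|²/4 = 89/4 = 22.25.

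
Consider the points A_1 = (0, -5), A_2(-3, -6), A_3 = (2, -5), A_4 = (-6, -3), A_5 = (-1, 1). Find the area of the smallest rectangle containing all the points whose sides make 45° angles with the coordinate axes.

45

In coordinates u = x + y, v = x − y the rectangle is axis-aligned; the map (x,y)→(u,v) scales areas by 2.
u-values: -5, -9, -3, -9, 0; range = 0 − (-9) = 9.
v-values: 5, 3, 7, -3, -2; range = 7 − (-3) = 10.
Area = (9 × 10) / 2 = 45.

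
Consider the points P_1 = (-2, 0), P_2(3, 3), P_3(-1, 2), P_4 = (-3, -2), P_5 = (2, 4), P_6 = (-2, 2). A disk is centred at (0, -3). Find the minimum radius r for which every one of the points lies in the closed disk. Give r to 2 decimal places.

The required radius is the distance from (0, -3) to the farthest point.
Squared distances: 13, 45, 26, 10, 53, 29.
Maximum is 53, attained at P_5.
r = √53 ≈ 7.28.

7.28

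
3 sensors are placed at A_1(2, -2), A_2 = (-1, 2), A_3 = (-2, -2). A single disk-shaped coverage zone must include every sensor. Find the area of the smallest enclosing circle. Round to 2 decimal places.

Side lengths²: A_1A_2² = 25, A_1A_3² = 16, A_2A_3² = 17.
Since A_1A_2² = 25 < 17 + 16 = 33, the triangle is acute, so the smallest enclosing circle is the circumcircle.
Circumcentre = (0, -0.375), r² = 6.640625.
Area = π·r² = π·6.640625 ≈ 20.86.

20.86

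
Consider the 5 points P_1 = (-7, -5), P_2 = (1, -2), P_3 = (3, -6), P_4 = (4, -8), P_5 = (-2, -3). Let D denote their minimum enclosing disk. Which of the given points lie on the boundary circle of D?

P_1, P_4

The minimum enclosing circle of a finite set is fixed by two of the points (as a diameter) or three (as a circumcircle).
The farthest pair is P_1–P_4 with squared distance 130. The circle on this segment as diameter has centre (-1.5, -6.5) and r² = 130/4 = 32.5.
Check P_2: distance² to centre = 26.5 ≤ 32.5, so it lies inside.
All remaining points lie in this disk, and no smaller disk contains both endpoints, so this is the minimum enclosing circle.
The points at distance exactly r from the centre are P_1, P_4 — 2 points.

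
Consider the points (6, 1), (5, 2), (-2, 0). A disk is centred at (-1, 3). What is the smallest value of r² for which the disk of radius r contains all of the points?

The required radius is the distance from (-1, 3) to the farthest point.
Squared distances: 53, 37, 10.
Maximum is 53, attained at (6, 1).

53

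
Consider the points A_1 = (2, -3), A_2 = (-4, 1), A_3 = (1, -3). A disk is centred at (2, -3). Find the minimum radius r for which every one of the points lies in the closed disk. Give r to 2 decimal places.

7.21

The required radius is the distance from (2, -3) to the farthest point.
Squared distances: 0, 52, 1.
Maximum is 52, attained at A_2.
r = √52 ≈ 7.21.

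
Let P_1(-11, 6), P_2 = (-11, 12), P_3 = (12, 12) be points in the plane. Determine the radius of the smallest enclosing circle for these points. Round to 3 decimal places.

Side lengths²: P_1P_2² = 36, P_1P_3² = 565, P_2P_3² = 529.
Since P_1P_3² = 565 ≥ 529 + 36 = 565, the angle opposite P_1P_3 is not acute, so the smallest enclosing circle has P_1P_3 as diameter.
Centre = midpoint of P_1P_3 = (0.5, 9), r² = 565/4 = 141.25.
r = √(141.25) ≈ 11.885.

11.885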